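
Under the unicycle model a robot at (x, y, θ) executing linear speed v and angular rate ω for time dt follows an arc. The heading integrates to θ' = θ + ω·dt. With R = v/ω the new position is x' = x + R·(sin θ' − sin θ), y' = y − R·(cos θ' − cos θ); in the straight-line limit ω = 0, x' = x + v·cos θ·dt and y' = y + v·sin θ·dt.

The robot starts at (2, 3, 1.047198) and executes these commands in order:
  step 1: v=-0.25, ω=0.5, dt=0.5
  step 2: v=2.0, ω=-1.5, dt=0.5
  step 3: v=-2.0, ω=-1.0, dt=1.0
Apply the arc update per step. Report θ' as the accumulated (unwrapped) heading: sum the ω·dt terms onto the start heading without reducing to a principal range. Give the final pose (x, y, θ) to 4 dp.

(0.6261, 3.5730, -0.4528)

step 1: θ'=1.2972 (R=-0.5000) → pose (1.9516, 2.8851, 1.2972)
step 2: θ'=0.5472 (R=-1.3333) → pose (2.5416, 3.6635, 0.5472)
step 3: θ'=-0.4528 (R=2.0000) → pose (0.6261, 3.5730, -0.4528)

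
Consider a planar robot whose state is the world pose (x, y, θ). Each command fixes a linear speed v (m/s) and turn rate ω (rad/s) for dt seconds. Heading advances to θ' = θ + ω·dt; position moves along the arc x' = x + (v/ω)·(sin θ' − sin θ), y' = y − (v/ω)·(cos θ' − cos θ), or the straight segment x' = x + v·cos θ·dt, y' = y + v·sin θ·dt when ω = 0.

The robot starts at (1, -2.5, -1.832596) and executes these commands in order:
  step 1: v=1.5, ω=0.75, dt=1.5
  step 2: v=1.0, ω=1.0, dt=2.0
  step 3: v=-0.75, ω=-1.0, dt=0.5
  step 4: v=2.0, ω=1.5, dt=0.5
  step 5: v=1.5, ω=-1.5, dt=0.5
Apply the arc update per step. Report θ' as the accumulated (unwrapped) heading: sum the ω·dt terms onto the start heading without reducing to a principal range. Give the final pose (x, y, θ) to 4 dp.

step 1: θ'=-0.7076 (R=2.0000) → pose (1.6318, -4.5375, -0.7076)
step 2: θ'=1.2924 (R=1.0000) → pose (3.2433, -4.0524, 1.2924)
step 3: θ'=0.7924 (R=0.7500) → pose (3.0562, -4.3729, 0.7924)
step 4: θ'=1.5424 (R=1.3333) → pose (3.4397, -3.4745, 1.5424)
step 5: θ'=0.7924 (R=-1.0000) → pose (3.7272, -2.8008, 0.7924)

(3.7272, -2.8008, 0.7924)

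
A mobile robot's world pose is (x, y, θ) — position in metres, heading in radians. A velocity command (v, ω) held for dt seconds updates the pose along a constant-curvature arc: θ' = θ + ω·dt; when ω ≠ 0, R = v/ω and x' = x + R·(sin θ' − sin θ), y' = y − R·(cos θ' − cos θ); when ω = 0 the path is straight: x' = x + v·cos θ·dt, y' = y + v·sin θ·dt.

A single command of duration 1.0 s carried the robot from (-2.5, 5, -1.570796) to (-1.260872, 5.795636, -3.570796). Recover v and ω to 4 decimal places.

v = -1.7500, ω = -2.0000

Δθ = -3.570796 − -1.570796 = -2.000000
ω = Δθ/dt = -2.000000/1.0 = -2.0000
R = Δx/(sin θ' − sin θ) = 0.8750
v = R·ω = 0.8750·-2.0000 = -1.7500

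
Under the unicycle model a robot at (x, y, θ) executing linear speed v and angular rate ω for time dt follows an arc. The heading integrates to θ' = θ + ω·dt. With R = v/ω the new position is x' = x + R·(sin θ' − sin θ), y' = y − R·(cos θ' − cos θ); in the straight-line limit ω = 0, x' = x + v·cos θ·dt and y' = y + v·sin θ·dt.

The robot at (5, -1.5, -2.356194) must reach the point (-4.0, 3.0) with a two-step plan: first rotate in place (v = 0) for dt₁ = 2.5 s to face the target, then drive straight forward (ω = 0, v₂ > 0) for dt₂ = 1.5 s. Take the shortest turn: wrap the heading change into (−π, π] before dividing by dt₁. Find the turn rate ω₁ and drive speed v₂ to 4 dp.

ω₁ = -0.4996, v₂ = 6.7082

heading to target = atan2(3−-1.5, -4−5) = 2.6779
Δθ = wrap(2.6779 − -2.3562) = -1.2490; ω₁ = Δθ/dt₁ = -0.4996
distance = √((-4−5)² + (3−-1.5)²) = 10.0623; v₂ = distance/dt₂ = 6.7082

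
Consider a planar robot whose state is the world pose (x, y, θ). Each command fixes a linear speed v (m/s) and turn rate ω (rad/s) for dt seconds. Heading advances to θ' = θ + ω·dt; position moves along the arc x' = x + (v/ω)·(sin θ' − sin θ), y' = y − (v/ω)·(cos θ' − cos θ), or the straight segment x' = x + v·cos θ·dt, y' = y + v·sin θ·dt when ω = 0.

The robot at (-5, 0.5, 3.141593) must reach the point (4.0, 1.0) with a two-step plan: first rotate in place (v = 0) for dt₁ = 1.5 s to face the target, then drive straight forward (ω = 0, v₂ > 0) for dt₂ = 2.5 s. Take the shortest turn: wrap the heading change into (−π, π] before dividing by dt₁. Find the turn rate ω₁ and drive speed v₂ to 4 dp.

heading to target = atan2(1−0.5, 4−-5) = 0.0555
Δθ = wrap(0.0555 − 3.1416) = -3.0861; ω₁ = Δθ/dt₁ = -2.0574
distance = √((4−-5)² + (1−0.5)²) = 9.0139; v₂ = distance/dt₂ = 3.6056

ω₁ = -2.0574, v₂ = 3.6056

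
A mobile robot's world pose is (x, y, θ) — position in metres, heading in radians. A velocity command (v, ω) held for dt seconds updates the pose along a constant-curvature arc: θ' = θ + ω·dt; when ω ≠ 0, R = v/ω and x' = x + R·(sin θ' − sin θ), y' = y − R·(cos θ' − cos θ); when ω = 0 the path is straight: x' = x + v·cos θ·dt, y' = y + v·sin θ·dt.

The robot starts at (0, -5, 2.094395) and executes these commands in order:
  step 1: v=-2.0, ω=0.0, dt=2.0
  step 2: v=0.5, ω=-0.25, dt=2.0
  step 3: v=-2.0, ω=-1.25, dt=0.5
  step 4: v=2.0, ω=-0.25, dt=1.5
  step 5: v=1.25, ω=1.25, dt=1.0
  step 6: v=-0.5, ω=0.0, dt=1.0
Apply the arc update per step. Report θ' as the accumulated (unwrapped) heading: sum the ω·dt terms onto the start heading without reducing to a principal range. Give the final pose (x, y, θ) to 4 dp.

(4.1065, -5.7355, 1.8444)

step 1: θ'=2.0944 (straight) → pose (2.0000, -8.4641, 2.0944)
step 2: θ'=1.5944 (R=-2.0000) → pose (1.7326, -7.5113, 1.5944)
step 3: θ'=0.9694 (R=1.6000) → pose (1.4523, -8.4543, 0.9694)
step 4: θ'=0.5944 (R=-8.0000) → pose (3.5686, -6.3528, 0.5944)
step 5: θ'=1.8444 (R=1.0000) → pose (3.9714, -5.2541, 1.8444)
step 6: θ'=1.8444 (straight) → pose (4.1065, -5.7355, 1.8444)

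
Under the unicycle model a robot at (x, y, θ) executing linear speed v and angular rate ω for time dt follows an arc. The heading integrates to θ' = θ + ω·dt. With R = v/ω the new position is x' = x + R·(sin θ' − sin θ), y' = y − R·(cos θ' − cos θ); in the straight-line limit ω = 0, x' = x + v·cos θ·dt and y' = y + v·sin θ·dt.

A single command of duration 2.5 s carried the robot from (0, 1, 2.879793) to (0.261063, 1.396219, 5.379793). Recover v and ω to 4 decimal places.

v = -0.2500, ω = 1.0000

Δθ = 5.379793 − 2.879793 = 2.500000
ω = Δθ/dt = 2.500000/2.5 = 1.0000
R = −Δy/(cos θ' − cos θ) = -0.2500
v = R·ω = -0.2500·1.0000 = -0.2500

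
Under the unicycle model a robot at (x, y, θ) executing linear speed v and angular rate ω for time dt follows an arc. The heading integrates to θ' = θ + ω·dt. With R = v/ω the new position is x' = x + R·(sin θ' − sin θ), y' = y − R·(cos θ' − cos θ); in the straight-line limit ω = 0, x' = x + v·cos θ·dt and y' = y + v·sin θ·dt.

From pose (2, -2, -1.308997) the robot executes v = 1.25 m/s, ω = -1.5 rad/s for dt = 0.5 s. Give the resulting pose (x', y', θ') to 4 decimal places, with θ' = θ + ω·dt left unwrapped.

(1.9310, -2.6065, -2.0590)

θ' = -1.3090 + -1.5·0.5 = -2.0590
R = v/ω = 1.25/-1.5 = -0.8333
x' = 2 + -0.8333·(sin -2.0590 − sin -1.3090) = 1.9310
y' = -2 − -0.8333·(cos -2.0590 − cos -1.3090) = -2.6065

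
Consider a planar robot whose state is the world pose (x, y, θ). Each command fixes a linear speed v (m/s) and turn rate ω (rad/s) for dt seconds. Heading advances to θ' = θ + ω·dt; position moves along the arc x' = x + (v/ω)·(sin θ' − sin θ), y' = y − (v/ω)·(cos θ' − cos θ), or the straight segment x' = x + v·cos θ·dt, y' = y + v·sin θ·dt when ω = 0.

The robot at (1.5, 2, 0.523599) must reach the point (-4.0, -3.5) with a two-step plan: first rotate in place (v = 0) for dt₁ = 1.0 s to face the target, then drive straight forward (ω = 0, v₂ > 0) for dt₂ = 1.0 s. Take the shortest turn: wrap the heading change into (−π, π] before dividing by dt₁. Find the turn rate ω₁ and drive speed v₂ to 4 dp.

heading to target = atan2(-3.5−2, -4−1.5) = -2.3562
Δθ = wrap(-2.3562 − 0.5236) = -2.8798; ω₁ = Δθ/dt₁ = -2.8798
distance = √((-4−1.5)² + (-3.5−2)²) = 7.7782; v₂ = distance/dt₂ = 7.7782

ω₁ = -2.8798, v₂ = 7.7782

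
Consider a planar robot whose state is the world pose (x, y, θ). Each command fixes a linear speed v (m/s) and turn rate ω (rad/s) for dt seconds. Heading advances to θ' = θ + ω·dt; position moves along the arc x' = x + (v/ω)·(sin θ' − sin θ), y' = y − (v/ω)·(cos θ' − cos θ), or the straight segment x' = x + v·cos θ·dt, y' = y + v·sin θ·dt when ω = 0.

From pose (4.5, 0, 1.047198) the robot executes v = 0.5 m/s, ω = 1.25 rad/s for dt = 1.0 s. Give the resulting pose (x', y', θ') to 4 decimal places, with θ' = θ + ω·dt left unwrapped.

(4.4526, 0.4657, 2.2972)

θ' = 1.0472 + 1.25·1.0 = 2.2972
R = v/ω = 0.5/1.25 = 0.4000
x' = 4.5 + 0.4000·(sin 2.2972 − sin 1.0472) = 4.4526
y' = 0 − 0.4000·(cos 2.2972 − cos 1.0472) = 0.4657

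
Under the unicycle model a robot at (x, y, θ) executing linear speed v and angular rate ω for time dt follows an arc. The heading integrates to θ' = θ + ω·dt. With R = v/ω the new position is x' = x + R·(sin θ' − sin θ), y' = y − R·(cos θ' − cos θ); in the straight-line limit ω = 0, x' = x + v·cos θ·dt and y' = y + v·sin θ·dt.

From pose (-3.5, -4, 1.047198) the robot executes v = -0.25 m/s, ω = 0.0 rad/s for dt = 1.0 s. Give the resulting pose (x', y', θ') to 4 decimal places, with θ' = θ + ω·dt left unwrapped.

(-3.6250, -4.2165, 1.0472)

θ' = 1.0472 + 0.0·1.0 = 1.0472
ω = 0 → straight: x' = -3.5 + -0.25·cos(1.0472)·1.0 = -3.6250
y' = -4 + -0.25·sin(1.0472)·1.0 = -4.2165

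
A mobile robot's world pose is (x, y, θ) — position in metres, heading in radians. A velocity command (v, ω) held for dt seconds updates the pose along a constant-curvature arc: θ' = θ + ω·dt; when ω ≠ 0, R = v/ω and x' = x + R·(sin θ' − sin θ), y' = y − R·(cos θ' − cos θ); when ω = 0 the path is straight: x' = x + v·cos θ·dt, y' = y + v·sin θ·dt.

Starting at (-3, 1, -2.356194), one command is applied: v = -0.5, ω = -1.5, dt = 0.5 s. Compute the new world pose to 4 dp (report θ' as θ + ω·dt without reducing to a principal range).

θ' = -2.3562 + -1.5·0.5 = -3.1062
R = v/ω = -0.5/-1.5 = 0.3333
x' = -3 + 0.3333·(sin -3.1062 − sin -2.3562) = -2.7761
y' = 1 − 0.3333·(cos -3.1062 − cos -2.3562) = 1.0974

(-2.7761, 1.0974, -3.1062)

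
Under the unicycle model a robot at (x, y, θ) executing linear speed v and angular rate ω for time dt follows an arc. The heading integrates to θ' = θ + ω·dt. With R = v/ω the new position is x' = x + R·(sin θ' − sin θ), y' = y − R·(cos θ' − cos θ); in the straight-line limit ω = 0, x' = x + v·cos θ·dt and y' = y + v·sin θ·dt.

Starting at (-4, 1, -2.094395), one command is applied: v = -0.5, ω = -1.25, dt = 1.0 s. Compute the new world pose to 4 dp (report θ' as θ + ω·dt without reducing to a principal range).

(-3.5730, 1.1918, -3.3444)

θ' = -2.0944 + -1.25·1.0 = -3.3444
R = v/ω = -0.5/-1.25 = 0.4000
x' = -4 + 0.4000·(sin -3.3444 − sin -2.0944) = -3.5730
y' = 1 − 0.4000·(cos -3.3444 − cos -2.0944) = 1.1918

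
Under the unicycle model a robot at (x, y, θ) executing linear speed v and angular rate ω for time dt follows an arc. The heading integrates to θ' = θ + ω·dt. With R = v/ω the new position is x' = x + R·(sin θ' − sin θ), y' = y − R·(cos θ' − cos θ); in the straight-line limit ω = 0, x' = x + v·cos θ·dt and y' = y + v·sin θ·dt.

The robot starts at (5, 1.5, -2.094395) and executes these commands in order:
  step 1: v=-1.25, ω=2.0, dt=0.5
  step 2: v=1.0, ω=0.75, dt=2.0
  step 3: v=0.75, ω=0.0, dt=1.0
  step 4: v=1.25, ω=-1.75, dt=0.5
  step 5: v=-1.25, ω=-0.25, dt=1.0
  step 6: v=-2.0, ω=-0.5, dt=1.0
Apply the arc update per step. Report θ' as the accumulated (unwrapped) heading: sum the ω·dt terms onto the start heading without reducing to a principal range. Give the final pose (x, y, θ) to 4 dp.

step 1: θ'=-1.0944 (R=-0.6250) → pose (5.0141, 2.0991, -1.0944)
step 2: θ'=0.4056 (R=1.3333) → pose (6.7251, 1.4854, 0.4056)
step 3: θ'=0.4056 (straight) → pose (7.4143, 1.7813, 0.4056)
step 4: θ'=-0.4694 (R=-0.7143) → pose (8.0192, 1.7620, -0.4694)
step 5: θ'=-0.7194 (R=5.0000) → pose (6.9863, 2.4602, -0.7194)
step 6: θ'=-1.2194 (R=4.0000) → pose (5.8664, 4.0922, -1.2194)

(5.8664, 4.0922, -1.2194)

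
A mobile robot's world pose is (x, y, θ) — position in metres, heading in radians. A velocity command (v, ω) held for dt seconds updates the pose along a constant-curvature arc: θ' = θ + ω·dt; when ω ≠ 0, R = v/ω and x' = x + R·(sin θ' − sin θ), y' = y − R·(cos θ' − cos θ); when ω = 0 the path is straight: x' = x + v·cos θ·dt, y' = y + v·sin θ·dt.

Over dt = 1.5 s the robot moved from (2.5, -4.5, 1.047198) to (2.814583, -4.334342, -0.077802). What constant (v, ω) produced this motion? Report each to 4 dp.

v = 0.2500, ω = -0.7500

Δθ = -0.077802 − 1.047198 = -1.125000
ω = Δθ/dt = -1.125000/1.5 = -0.7500
R = Δx/(sin θ' − sin θ) = -0.3333
v = R·ω = -0.3333·-0.7500 = 0.2500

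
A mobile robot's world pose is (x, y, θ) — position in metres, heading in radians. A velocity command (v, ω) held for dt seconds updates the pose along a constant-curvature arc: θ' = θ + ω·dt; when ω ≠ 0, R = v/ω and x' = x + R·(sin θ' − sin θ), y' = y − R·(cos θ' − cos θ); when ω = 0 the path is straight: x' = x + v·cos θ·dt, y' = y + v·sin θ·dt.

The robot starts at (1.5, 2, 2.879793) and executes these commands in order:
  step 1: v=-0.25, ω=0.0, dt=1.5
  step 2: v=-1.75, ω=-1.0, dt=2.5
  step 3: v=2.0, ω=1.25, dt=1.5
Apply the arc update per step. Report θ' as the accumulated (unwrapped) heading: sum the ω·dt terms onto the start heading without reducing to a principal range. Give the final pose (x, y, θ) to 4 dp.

step 1: θ'=2.8798 (straight) → pose (1.8622, 1.9029, 2.8798)
step 2: θ'=0.3798 (R=1.7500) → pose (2.0581, -1.4127, 0.3798)
step 3: θ'=2.2548 (R=1.6000) → pose (2.7050, 1.0843, 2.2548)

(2.7050, 1.0843, 2.2548)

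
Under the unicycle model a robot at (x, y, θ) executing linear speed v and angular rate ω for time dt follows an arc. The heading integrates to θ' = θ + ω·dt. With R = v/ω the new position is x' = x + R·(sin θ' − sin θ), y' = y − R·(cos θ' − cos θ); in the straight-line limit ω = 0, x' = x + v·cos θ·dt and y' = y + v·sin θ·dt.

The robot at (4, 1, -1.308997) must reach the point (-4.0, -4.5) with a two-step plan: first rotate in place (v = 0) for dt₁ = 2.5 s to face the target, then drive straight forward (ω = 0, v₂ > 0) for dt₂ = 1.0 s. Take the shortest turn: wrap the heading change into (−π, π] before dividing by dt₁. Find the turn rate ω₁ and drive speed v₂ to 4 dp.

ω₁ = -0.4921, v₂ = 9.7082

heading to target = atan2(-4.5−1, -4−4) = -2.5393
Δθ = wrap(-2.5393 − -1.3090) = -1.2303; ω₁ = Δθ/dt₁ = -0.4921
distance = √((-4−4)² + (-4.5−1)²) = 9.7082; v₂ = distance/dt₂ = 9.7082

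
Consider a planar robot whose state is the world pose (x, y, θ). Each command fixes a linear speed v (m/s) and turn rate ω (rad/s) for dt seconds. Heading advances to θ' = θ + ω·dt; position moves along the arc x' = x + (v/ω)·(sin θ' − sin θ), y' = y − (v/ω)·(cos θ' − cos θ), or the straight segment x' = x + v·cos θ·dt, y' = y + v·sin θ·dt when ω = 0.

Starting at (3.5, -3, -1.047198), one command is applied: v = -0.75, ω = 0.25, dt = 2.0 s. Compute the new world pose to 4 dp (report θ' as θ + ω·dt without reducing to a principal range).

θ' = -1.0472 + 0.25·2.0 = -0.5472
R = v/ω = -0.75/0.25 = -3.0000
x' = 3.5 + -3.0000·(sin -0.5472 − sin -1.0472) = 2.4628
y' = -3 − -3.0000·(cos -0.5472 − cos -1.0472) = -1.9380

(2.4628, -1.9380, -0.5472)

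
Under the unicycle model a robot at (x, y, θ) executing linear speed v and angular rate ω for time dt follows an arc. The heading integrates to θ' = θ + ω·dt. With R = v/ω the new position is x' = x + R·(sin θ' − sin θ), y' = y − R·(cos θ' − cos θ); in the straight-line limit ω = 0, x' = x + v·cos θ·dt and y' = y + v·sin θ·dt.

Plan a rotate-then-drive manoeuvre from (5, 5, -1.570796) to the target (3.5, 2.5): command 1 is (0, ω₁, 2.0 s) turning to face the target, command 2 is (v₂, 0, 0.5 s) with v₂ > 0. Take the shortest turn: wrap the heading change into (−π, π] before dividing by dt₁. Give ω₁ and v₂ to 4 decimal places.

ω₁ = -0.2702, v₂ = 5.8310

heading to target = atan2(2.5−5, 3.5−5) = -2.1112
Δθ = wrap(-2.1112 − -1.5708) = -0.5404; ω₁ = Δθ/dt₁ = -0.2702
distance = √((3.5−5)² + (2.5−5)²) = 2.9155; v₂ = distance/dt₂ = 5.8310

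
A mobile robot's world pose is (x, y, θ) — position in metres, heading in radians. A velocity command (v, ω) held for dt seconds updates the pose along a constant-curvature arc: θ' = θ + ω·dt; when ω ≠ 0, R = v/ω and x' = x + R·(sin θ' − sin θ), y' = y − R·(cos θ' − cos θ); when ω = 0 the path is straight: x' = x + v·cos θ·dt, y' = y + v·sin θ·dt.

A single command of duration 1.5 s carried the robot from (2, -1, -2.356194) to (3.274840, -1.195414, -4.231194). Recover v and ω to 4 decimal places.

v = -1.0000, ω = -1.2500

Δθ = -4.231194 − -2.356194 = -1.875000
ω = Δθ/dt = -1.875000/1.5 = -1.2500
R = Δx/(sin θ' − sin θ) = 0.8000
v = R·ω = 0.8000·-1.2500 = -1.0000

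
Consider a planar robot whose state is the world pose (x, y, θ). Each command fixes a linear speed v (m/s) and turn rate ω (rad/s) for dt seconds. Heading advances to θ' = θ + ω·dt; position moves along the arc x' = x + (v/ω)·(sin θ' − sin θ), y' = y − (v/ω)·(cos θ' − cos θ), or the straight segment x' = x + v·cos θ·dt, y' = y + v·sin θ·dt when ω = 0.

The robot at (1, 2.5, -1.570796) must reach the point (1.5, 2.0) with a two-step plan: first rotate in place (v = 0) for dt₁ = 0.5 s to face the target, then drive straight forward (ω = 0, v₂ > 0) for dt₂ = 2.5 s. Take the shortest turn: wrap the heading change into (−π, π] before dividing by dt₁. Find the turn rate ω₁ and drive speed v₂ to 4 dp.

heading to target = atan2(2−2.5, 1.5−1) = -0.7854
Δθ = wrap(-0.7854 − -1.5708) = 0.7854; ω₁ = Δθ/dt₁ = 1.5708
distance = √((1.5−1)² + (2−2.5)²) = 0.7071; v₂ = distance/dt₂ = 0.2828

ω₁ = 1.5708, v₂ = 0.2828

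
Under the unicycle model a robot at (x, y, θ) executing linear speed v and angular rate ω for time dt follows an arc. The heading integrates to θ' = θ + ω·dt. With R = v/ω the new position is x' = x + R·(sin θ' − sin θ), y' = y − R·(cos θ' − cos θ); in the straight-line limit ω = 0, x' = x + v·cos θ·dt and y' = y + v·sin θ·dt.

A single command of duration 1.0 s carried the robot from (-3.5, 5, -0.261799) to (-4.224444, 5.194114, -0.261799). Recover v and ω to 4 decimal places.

Δθ = -0.261799 − -0.261799 = 0.000000
ω = Δθ/dt = 0.000000/1.0 = 0.0000
ω = 0 → v = (Δx·cos θ + Δy·sin θ)/dt = -0.7500

v = -0.7500, ω = 0.0000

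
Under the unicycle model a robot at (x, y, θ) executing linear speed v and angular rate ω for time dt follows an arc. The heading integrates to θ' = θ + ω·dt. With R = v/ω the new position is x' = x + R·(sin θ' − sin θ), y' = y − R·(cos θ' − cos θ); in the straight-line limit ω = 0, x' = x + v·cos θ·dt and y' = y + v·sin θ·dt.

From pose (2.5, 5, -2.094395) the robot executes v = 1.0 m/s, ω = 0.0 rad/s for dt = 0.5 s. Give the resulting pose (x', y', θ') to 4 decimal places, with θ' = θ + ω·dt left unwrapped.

(2.2500, 4.5670, -2.0944)

θ' = -2.0944 + 0.0·0.5 = -2.0944
ω = 0 → straight: x' = 2.5 + 1.0·cos(-2.0944)·0.5 = 2.2500
y' = 5 + 1.0·sin(-2.0944)·0.5 = 4.5670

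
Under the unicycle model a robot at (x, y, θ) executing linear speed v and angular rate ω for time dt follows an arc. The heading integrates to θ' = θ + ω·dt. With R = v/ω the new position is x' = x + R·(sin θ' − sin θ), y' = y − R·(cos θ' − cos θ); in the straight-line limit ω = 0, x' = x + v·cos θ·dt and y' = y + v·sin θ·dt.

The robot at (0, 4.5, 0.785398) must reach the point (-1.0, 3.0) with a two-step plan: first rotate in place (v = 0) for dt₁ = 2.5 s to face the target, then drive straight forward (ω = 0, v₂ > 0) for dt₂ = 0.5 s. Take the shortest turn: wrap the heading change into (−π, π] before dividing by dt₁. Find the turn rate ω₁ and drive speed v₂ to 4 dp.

heading to target = atan2(3−4.5, -1−0) = -2.1588
Δθ = wrap(-2.1588 − 0.7854) = -2.9442; ω₁ = Δθ/dt₁ = -1.1777
distance = √((-1−0)² + (3−4.5)²) = 1.8028; v₂ = distance/dt₂ = 3.6056

ω₁ = -1.1777, v₂ = 3.6056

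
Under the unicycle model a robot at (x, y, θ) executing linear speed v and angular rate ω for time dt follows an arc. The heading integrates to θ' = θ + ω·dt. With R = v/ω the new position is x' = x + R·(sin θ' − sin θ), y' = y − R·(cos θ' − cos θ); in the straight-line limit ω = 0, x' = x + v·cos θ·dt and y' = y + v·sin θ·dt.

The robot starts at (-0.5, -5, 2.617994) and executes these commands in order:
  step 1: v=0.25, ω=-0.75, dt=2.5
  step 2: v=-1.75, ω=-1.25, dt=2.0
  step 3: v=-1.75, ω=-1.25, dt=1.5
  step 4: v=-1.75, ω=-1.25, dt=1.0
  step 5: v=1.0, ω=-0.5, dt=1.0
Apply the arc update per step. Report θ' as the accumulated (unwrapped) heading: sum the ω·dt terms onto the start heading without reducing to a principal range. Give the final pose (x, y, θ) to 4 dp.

step 1: θ'=0.7430 (R=-0.3333) → pose (-0.5588, -4.4658, 0.7430)
step 2: θ'=-1.7570 (R=1.4000) → pose (-2.8817, -3.1756, -1.7570)
step 3: θ'=-3.6320 (R=1.4000) → pose (-0.8465, -2.1998, -3.6320)
step 4: θ'=-4.8820 (R=1.4000) → pose (-0.1260, -3.6711, -4.8820)
step 5: θ'=-5.3820 (R=-2.0000) → pose (0.2772, -2.7674, -5.3820)

(0.2772, -2.7674, -5.3820)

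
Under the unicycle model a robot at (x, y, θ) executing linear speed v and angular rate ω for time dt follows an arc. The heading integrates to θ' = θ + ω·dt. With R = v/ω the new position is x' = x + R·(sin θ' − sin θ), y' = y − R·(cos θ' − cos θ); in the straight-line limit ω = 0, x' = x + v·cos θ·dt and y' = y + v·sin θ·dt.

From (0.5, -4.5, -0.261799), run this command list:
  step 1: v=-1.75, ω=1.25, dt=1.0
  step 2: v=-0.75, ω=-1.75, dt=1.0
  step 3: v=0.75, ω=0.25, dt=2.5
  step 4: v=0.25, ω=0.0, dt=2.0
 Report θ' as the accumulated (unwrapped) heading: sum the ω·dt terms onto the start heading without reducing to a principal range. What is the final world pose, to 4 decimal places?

step 1: θ'=0.9882 (R=-1.4000) → pose (-1.0314, -5.0820, 0.9882)
step 2: θ'=-0.7618 (R=0.4286) → pose (-1.6851, -5.1563, -0.7618)
step 3: θ'=-0.1368 (R=3.0000) → pose (-0.0235, -5.9575, -0.1368)
step 4: θ'=-0.1368 (straight) → pose (0.4718, -6.0257, -0.1368)

(0.4718, -6.0257, -0.1368)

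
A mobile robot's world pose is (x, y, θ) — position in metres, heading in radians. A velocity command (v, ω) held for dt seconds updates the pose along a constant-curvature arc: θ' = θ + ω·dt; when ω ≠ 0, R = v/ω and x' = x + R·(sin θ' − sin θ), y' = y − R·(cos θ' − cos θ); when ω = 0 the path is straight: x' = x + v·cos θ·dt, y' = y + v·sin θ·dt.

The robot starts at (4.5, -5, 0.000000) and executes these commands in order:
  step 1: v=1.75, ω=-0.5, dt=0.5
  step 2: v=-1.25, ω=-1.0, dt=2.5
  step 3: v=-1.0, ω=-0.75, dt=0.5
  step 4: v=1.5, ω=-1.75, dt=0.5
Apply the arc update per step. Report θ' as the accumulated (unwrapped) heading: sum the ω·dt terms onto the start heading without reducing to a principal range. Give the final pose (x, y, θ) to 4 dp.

step 1: θ'=-0.2500 (R=-3.5000) → pose (5.3659, -5.1088, -0.2500)
step 2: θ'=-2.7500 (R=1.2500) → pose (5.1981, -2.7423, -2.7500)
step 3: θ'=-3.1250 (R=1.3333) → pose (5.6849, -2.6415, -3.1250)
step 4: θ'=-4.0000 (R=-0.8571) → pose (5.0219, -2.3448, -4.0000)

(5.0219, -2.3448, -4.0000)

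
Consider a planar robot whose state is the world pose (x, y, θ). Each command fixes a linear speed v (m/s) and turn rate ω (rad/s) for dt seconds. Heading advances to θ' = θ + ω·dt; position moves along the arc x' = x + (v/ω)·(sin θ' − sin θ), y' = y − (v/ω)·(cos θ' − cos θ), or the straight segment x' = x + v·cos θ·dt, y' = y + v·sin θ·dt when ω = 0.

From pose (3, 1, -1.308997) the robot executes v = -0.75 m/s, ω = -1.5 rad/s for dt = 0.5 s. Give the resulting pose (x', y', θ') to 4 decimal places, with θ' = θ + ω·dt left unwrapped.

θ' = -1.3090 + -1.5·0.5 = -2.0590
R = v/ω = -0.75/-1.5 = 0.5000
x' = 3 + 0.5000·(sin -2.0590 − sin -1.3090) = 3.0414
y' = 1 − 0.5000·(cos -2.0590 − cos -1.3090) = 1.3639

(3.0414, 1.3639, -2.0590)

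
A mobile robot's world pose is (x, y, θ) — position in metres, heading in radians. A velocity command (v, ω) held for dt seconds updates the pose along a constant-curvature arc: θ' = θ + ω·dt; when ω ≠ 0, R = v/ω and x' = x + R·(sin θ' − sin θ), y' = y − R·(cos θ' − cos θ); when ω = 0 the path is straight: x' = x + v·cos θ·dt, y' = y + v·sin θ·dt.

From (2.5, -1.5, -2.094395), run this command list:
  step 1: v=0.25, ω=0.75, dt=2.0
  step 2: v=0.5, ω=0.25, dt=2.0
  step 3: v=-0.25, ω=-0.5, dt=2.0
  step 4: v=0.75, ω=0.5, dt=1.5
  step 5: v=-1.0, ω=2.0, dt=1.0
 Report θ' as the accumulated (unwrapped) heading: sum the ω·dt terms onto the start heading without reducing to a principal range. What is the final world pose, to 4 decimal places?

step 1: θ'=-0.5944 (R=0.3333) → pose (2.6020, -1.9428, -0.5944)
step 2: θ'=-0.0944 (R=2.0000) → pose (3.5335, -2.2770, -0.0944)
step 3: θ'=-1.0944 (R=0.5000) → pose (3.1363, -2.0085, -1.0944)
step 4: θ'=-0.3444 (R=1.5000) → pose (3.9628, -2.7325, -0.3444)
step 5: θ'=1.6556 (R=-0.5000) → pose (3.2958, -3.2455, 1.6556)

(3.2958, -3.2455, 1.6556)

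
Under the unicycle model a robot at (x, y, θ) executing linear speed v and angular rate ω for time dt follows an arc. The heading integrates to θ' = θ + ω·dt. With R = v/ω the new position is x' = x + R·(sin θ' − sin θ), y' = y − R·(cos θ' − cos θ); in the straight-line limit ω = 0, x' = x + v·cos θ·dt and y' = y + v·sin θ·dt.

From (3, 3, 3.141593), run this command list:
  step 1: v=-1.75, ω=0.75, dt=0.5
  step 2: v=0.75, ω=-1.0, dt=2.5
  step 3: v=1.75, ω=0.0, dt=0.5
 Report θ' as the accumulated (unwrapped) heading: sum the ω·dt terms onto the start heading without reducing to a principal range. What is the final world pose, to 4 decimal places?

step 1: θ'=3.5166 (R=-2.3333) → pose (3.8546, 3.1621, 3.5166)
step 2: θ'=1.0166 (R=-0.7500) → pose (2.9422, 4.2547, 1.0166)
step 3: θ'=1.0166 (straight) → pose (3.4027, 4.9988, 1.0166)

(3.4027, 4.9988, 1.0166)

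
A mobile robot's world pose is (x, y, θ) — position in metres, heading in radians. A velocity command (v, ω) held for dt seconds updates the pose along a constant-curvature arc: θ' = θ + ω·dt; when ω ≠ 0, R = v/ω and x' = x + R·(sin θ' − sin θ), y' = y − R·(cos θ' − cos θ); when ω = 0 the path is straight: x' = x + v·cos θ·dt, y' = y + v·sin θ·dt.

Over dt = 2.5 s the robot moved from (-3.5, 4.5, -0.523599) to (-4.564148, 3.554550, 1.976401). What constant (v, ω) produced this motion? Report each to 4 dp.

Δθ = 1.976401 − -0.523599 = 2.500000
ω = Δθ/dt = 2.500000/2.5 = 1.0000
R = Δx/(sin θ' − sin θ) = -0.7500
v = R·ω = -0.7500·1.0000 = -0.7500

v = -0.7500, ω = 1.0000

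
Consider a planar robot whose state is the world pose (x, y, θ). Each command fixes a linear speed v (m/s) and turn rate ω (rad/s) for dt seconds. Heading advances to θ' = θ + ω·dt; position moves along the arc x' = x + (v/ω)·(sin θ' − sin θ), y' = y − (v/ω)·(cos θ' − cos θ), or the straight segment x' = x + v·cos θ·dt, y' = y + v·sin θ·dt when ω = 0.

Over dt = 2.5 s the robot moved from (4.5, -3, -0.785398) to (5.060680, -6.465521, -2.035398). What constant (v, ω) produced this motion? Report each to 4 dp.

v = 1.5000, ω = -0.5000

Δθ = -2.035398 − -0.785398 = -1.250000
ω = Δθ/dt = -1.250000/2.5 = -0.5000
R = −Δy/(cos θ' − cos θ) = -3.0000
v = R·ω = -3.0000·-0.5000 = 1.5000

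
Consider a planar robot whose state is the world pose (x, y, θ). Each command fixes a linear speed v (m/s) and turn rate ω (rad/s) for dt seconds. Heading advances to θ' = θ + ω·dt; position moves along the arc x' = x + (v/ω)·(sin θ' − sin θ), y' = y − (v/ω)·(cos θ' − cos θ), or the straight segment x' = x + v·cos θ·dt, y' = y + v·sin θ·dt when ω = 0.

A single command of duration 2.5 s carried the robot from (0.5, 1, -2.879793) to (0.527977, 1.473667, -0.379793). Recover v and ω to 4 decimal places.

Δθ = -0.379793 − -2.879793 = 2.500000
ω = Δθ/dt = 2.500000/2.5 = 1.0000
R = −Δy/(cos θ' − cos θ) = -0.2500
v = R·ω = -0.2500·1.0000 = -0.2500

v = -0.2500, ω = 1.0000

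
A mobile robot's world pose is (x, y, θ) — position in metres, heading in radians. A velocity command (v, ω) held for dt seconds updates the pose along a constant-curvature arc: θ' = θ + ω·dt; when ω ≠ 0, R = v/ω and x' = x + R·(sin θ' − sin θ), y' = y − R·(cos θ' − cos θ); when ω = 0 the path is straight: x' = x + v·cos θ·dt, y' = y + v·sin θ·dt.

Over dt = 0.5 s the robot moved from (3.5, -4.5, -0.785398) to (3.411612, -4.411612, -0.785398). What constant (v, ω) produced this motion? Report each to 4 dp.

Δθ = -0.785398 − -0.785398 = 0.000000
ω = Δθ/dt = 0.000000/0.5 = 0.0000
ω = 0 → v = (Δx·cos θ + Δy·sin θ)/dt = -0.2500

v = -0.2500, ω = 0.0000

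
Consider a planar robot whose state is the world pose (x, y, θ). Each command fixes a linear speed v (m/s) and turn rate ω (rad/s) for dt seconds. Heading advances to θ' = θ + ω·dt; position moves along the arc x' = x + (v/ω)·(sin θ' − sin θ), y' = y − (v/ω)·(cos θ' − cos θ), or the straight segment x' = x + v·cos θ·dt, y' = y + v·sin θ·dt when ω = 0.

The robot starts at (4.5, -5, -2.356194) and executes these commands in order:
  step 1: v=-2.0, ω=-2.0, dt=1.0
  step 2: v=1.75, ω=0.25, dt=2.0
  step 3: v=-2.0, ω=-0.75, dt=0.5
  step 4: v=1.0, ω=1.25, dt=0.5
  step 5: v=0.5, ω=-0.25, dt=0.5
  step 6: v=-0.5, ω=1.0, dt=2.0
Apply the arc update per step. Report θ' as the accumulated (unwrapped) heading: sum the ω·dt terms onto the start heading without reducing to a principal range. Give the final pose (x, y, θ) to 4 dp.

step 1: θ'=-4.3562 (R=1.0000) → pose (6.1443, -5.3584, -4.3562)
step 2: θ'=-3.8562 (R=7.0000) → pose (4.1709, -2.5119, -3.8562)
step 3: θ'=-4.2312 (R=2.6667) → pose (4.7873, -3.2919, -4.2312)
step 4: θ'=-3.6062 (R=0.8000) → pose (4.4366, -2.9470, -3.6062)
step 5: θ'=-3.7312 (R=-2.0000) → pose (4.2206, -2.8213, -3.7312)
step 6: θ'=-1.7312 (R=-0.5000) → pose (4.9922, -2.4856, -1.7312)

(4.9922, -2.4856, -1.7312)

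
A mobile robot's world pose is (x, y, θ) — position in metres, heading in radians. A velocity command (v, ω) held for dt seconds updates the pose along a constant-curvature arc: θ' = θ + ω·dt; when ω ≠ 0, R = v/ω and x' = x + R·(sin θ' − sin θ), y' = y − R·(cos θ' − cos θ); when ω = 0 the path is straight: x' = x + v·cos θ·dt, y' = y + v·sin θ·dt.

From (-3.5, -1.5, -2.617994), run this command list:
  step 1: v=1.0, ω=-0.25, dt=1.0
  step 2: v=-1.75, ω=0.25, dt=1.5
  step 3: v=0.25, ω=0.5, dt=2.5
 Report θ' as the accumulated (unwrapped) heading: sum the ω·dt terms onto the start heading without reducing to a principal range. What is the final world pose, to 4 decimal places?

(-2.2534, -1.2854, -1.2430)

step 1: θ'=-2.8680 (R=-4.0000) → pose (-4.4192, -1.8871, -2.8680)
step 2: θ'=-2.4930 (R=-7.0000) → pose (-2.0821, -0.7260, -2.4930)
step 3: θ'=-1.2430 (R=0.5000) → pose (-2.2534, -1.2854, -1.2430)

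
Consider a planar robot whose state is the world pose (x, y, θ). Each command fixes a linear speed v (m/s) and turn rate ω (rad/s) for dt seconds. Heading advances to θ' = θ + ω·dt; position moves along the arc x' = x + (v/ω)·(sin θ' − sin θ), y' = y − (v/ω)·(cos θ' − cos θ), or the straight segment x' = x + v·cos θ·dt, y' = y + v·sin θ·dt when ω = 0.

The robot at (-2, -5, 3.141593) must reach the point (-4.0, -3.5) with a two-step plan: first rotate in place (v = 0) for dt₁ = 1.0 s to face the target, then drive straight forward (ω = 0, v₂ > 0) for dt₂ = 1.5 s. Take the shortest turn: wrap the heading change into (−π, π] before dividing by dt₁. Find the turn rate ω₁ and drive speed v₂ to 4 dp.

heading to target = atan2(-3.5−-5, -4−-2) = 2.4981
Δθ = wrap(2.4981 − 3.1416) = -0.6435; ω₁ = Δθ/dt₁ = -0.6435
distance = √((-4−-2)² + (-3.5−-5)²) = 2.5000; v₂ = distance/dt₂ = 1.6667

ω₁ = -0.6435, v₂ = 1.6667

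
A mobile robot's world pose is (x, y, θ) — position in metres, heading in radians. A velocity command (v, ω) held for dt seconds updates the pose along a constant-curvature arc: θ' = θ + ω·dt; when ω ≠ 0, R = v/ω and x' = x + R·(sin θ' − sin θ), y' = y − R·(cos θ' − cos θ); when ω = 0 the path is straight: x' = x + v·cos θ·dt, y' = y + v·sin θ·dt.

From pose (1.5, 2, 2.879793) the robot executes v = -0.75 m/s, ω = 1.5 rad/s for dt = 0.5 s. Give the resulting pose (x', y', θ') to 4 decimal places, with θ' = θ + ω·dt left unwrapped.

θ' = 2.8798 + 1.5·0.5 = 3.6298
R = v/ω = -0.75/1.5 = -0.5000
x' = 1.5 + -0.5000·(sin 3.6298 − sin 2.8798) = 1.8639
y' = 2 − -0.5000·(cos 3.6298 − cos 2.8798) = 2.0414

(1.8639, 2.0414, 3.6298)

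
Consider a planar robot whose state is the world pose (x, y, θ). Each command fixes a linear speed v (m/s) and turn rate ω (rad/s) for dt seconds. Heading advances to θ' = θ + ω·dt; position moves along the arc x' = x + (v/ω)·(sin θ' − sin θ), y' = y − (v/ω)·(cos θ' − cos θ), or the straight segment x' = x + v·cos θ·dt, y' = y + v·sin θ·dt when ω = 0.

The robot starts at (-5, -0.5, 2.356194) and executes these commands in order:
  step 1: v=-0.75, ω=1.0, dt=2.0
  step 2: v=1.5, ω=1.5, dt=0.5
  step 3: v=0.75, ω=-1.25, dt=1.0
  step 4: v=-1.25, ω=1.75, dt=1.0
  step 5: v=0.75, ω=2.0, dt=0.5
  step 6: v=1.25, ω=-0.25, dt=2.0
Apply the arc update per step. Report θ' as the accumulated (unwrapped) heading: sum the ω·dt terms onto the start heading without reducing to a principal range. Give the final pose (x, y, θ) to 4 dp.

(-1.1131, -0.4336, 6.1062)

step 1: θ'=4.3562 (R=-0.7500) → pose (-3.7667, -0.2312, 4.3562)
step 2: θ'=5.1062 (R=1.0000) → pose (-3.7530, -0.9636, 5.1062)
step 3: θ'=3.8562 (R=-0.6000) → pose (-3.9139, -1.6471, 3.8562)
step 4: θ'=5.6062 (R=-0.7143) → pose (-3.9345, -0.5508, 5.6062)
step 5: θ'=6.6062 (R=0.3750) → pose (-3.5805, -0.6141, 6.6062)
step 6: θ'=6.1062 (R=-5.0000) → pose (-1.1131, -0.4336, 6.1062)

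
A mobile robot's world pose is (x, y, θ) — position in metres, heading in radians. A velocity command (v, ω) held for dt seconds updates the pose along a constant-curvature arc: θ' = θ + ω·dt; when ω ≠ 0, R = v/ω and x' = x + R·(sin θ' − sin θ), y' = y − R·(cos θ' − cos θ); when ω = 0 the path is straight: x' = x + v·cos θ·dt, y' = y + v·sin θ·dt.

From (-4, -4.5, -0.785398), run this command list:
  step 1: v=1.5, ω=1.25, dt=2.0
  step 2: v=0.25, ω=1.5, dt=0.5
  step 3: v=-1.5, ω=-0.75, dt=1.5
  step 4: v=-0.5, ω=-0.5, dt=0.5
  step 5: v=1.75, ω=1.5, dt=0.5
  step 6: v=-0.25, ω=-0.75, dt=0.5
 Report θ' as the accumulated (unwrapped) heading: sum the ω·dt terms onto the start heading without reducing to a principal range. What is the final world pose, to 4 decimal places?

step 1: θ'=1.7146 (R=1.2000) → pose (-1.9639, -3.4795, 1.7146)
step 2: θ'=2.4646 (R=0.1667) → pose (-2.0244, -3.3735, 2.4646)
step 3: θ'=1.3396 (R=2.0000) → pose (-1.3305, -5.3907, 1.3396)
step 4: θ'=1.0896 (R=1.0000) → pose (-1.4175, -5.6244, 1.0896)
step 5: θ'=1.8396 (R=1.1667) → pose (-1.3269, -4.7746, 1.8396)
step 6: θ'=1.4646 (R=0.3333) → pose (-1.3168, -4.8984, 1.4646)

(-1.3168, -4.8984, 1.4646)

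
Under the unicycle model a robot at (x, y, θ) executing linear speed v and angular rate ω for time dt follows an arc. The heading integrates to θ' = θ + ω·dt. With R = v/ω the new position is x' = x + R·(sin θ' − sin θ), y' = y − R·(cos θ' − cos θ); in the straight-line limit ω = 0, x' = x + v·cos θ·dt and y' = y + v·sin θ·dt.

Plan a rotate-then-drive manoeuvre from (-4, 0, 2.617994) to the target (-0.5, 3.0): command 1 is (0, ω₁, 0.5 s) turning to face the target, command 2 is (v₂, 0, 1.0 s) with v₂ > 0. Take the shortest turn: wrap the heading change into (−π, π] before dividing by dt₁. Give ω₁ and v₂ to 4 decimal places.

heading to target = atan2(3−0, -0.5−-4) = 0.7086
Δθ = wrap(0.7086 − 2.6180) = -1.9094; ω₁ = Δθ/dt₁ = -3.8187
distance = √((-0.5−-4)² + (3−0)²) = 4.6098; v₂ = distance/dt₂ = 4.6098

ω₁ = -3.8187, v₂ = 4.6098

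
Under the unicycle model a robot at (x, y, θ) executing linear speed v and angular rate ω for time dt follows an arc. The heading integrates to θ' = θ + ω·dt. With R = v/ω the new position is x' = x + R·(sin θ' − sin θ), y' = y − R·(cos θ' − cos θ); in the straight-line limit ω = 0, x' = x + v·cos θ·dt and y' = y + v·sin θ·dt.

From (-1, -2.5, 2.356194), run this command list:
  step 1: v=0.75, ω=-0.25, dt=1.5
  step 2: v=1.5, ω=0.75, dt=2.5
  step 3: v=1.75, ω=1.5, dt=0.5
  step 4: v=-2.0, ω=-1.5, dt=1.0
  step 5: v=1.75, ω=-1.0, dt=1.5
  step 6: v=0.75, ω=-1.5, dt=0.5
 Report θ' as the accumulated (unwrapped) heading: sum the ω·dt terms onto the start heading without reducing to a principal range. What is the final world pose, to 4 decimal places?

(-5.3616, 1.6031, 0.8562)

step 1: θ'=1.9812 (R=-3.0000) → pose (-1.6296, -1.5756, 1.9812)
step 2: θ'=3.8562 (R=2.0000) → pose (-4.7741, -0.8628, 3.8562)
step 3: θ'=4.6062 (R=1.1667) → pose (-5.1697, -1.6204, 4.6062)
step 4: θ'=3.1062 (R=1.3333) → pose (-3.7967, -0.4293, 3.1062)
step 5: θ'=1.6062 (R=-1.7500) → pose (-5.4836, 1.2577, 1.6062)
step 6: θ'=0.8562 (R=-0.5000) → pose (-5.3616, 1.6031, 0.8562)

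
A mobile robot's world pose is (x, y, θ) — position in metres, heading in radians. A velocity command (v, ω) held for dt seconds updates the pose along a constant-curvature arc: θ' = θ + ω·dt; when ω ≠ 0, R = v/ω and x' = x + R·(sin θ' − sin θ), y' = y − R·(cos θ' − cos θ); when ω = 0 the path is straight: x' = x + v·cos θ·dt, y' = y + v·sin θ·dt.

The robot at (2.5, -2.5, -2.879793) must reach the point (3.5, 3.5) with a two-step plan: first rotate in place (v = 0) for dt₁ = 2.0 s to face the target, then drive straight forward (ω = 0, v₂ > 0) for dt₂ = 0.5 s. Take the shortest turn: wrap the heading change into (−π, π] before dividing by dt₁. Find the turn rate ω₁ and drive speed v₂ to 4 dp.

ω₁ = -0.9989, v₂ = 12.1655

heading to target = atan2(3.5−-2.5, 3.5−2.5) = 1.4056
Δθ = wrap(1.4056 − -2.8798) = -1.9977; ω₁ = Δθ/dt₁ = -0.9989
distance = √((3.5−2.5)² + (3.5−-2.5)²) = 6.0828; v₂ = distance/dt₂ = 12.1655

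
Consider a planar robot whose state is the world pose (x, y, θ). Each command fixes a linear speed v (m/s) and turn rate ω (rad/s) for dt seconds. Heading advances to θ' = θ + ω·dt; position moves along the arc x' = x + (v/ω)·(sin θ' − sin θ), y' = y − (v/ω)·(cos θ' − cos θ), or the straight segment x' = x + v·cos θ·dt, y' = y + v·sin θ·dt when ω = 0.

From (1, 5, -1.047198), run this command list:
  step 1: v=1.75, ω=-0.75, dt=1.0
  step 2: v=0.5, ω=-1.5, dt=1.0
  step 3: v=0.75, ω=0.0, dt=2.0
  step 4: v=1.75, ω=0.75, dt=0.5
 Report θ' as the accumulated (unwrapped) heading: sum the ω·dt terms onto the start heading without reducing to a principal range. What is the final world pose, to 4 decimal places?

(-1.4747, 3.2598, -2.9222)

step 1: θ'=-1.7972 (R=-2.3333) → pose (1.2531, 3.3096, -1.7972)
step 2: θ'=-3.2972 (R=-0.3333) → pose (0.8766, 3.0551, -3.2972)
step 3: θ'=-3.2972 (straight) → pose (-0.6053, 3.2876, -3.2972)
step 4: θ'=-2.9222 (R=2.3333) → pose (-1.4747, 3.2598, -2.9222)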